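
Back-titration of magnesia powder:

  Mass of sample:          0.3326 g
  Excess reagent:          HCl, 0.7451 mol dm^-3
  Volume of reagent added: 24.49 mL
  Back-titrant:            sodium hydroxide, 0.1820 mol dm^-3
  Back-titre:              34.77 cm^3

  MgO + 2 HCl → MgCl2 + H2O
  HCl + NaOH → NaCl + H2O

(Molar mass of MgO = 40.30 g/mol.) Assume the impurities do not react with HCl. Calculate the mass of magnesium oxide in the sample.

n(HCl) added = 0.02449 × 0.7451 = 0.01825 mol
n(NaOH) used in back-titration = 0.03477 × 0.1820 = 6.328 × 10^-3 mol
n(HCl) left over = 6.328 × 10^-3 mol (1:1 ratio)
n(HCl) consumed by analyte = 0.01825 − 6.328 × 10^-3 = 0.01192 mol
From the 1:2 ratio, n(MgO) = 1/2 × 0.01192 = 5.960 × 10^-3 mol
mass of MgO = 5.960 × 10^-3 × 40.30 = 0.2402 g

0.2402 g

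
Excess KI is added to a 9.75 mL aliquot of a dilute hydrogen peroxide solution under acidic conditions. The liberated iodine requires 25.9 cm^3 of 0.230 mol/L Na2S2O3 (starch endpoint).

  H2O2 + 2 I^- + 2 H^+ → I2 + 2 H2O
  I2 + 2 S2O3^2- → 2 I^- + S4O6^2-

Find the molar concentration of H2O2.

0.305 mol/L

n(S2O3^2-) = 0.0259 × 0.230 = 5.96 × 10^-3 mol
n(I2) = n(S2O3^2-)/2 = 2.98 × 10^-3 mol
n(H2O2) in the aliquot = 2.98 × 10^-3 mol (1:1 ratio)
[H2O2] = 2.98 × 10^-3 / 0.00975 = 0.305 mol/L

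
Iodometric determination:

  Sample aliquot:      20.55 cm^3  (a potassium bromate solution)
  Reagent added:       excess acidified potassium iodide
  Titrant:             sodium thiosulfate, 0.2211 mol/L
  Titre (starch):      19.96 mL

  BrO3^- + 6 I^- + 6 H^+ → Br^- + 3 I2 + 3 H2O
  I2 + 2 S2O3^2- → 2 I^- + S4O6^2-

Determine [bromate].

0.03579 mol/L

n(S2O3^2-) = 0.01996 × 0.2211 = 4.413 × 10^-3 mol
n(I2) = n(S2O3^2-)/2 = 2.207 × 10^-3 mol
From the 1:3 ratio, n(BrO3^-) in the aliquot = 1/3 × 2.207 × 10^-3 = 7.355 × 10^-4 mol
[BrO3^-] = 7.355 × 10^-4 / 0.02055 = 0.03579 mol/L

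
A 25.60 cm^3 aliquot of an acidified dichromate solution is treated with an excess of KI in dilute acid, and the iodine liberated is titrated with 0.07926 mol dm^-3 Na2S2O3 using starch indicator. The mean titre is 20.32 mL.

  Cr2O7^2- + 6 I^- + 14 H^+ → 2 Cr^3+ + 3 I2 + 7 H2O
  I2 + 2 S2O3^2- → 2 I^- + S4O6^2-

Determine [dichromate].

n(S2O3^2-) = 0.02032 × 0.07926 = 1.611 × 10^-3 mol
n(I2) = n(S2O3^2-)/2 = 8.053 × 10^-4 mol
From the 1:3 ratio, n(Cr2O7^2-) in the aliquot = 1/3 × 8.053 × 10^-4 = 2.684 × 10^-4 mol
[Cr2O7^2-] = 2.684 × 10^-4 / 0.02560 = 0.01049 mol/L

0.01049 mol/L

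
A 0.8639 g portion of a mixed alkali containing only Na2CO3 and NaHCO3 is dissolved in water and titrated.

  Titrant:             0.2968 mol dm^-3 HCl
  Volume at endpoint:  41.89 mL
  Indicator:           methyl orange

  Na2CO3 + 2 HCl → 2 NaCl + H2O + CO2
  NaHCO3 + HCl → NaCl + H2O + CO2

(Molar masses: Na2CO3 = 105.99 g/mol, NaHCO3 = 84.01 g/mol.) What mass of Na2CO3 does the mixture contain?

n(HCl) = 0.04189 × 0.2968 = 0.01243 mol
Let x = n(Na2CO3), y = n(NaHCO3).
Titrant: 2x + 1y = 0.01243;  mass: 105.99x + 84.01y = 0.8639
Solving, x = 2.911 × 10^-3 mol, y = 6.610 × 10^-3 mol
mass of Na2CO3 = 2.911 × 10^-3 × 105.99 = 0.3086 g

0.3086 g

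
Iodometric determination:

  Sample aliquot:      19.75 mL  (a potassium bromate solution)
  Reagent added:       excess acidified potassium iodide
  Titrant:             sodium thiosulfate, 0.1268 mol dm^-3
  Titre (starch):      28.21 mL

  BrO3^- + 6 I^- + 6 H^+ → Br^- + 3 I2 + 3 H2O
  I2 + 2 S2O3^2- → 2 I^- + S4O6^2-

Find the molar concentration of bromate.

0.03019 mol/L

n(S2O3^2-) = 0.02821 × 0.1268 = 3.577 × 10^-3 mol
n(I2) = n(S2O3^2-)/2 = 1.789 × 10^-3 mol
From the 1:3 ratio, n(BrO3^-) in the aliquot = 1/3 × 1.789 × 10^-3 = 5.962 × 10^-4 mol
[BrO3^-] = 5.962 × 10^-4 / 0.01975 = 0.03019 mol/L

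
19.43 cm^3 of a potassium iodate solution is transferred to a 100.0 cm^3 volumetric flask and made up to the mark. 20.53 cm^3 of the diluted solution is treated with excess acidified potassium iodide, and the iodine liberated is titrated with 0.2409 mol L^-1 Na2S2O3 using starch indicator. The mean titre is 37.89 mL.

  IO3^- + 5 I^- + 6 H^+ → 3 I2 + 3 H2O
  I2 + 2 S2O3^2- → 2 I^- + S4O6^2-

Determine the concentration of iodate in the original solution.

0.3814 mol/L

n(S2O3^2-) = 0.03789 × 0.2409 = 9.128 × 10^-3 mol
n(I2) = n(S2O3^2-)/2 = 4.564 × 10^-3 mol
From the 1:3 ratio, n(IO3^-) in the aliquot = 1/3 × 4.564 × 10^-3 = 1.521 × 10^-3 mol
[IO3^-]_dilute = 1.521 × 10^-3 / 0.02053 = 0.07410 mol/L
[IO3^-]_original = 0.07410 × 100.0/19.43 = 0.3814 mol/L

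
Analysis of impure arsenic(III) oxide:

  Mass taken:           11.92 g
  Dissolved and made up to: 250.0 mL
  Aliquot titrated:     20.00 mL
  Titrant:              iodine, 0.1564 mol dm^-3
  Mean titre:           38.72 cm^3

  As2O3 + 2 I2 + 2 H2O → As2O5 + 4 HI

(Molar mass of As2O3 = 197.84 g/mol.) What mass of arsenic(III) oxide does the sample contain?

n(I2) per titration = 0.03872 × 0.1564 = 6.056 × 10^-3 mol
From the 1:2 ratio, n(As2O3) in each aliquot = 1/2 × 6.056 × 10^-3 = 3.028 × 10^-3 mol
n(As2O3) in the whole flask = 3.028 × 10^-3 × 250.0/20.00 = 0.03785 mol
mass of As2O3 = 0.03785 × 197.84 = 7.488 g

7.488 g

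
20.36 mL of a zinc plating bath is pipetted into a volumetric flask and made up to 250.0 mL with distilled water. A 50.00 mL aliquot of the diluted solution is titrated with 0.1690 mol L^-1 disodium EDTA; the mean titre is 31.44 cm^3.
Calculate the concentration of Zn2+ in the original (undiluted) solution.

Zn^2+ + EDTA^4- → [Zn(EDTA)]^2-
n(EDTA) = 0.03144 × 0.1690 = 5.313 × 10^-3 mol
n(Zn2+) in the aliquot = 5.313 × 10^-3 mol (1:1 ratio)
[Zn2+]_dilute = 5.313 × 10^-3 / 0.05000 = 0.1063 mol/L
Dilution factor = 250.0 / 20.36 = 12.28
[Zn2+]_stock = 0.1063 × 12.28 = 1.305 mol/L

1.305 mol/L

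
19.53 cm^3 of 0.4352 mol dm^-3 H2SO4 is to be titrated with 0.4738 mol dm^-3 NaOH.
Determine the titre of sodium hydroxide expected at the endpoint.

35.88 mL

H2SO4 + 2 NaOH → Na2SO4 + 2 H2O
n(H2SO4) = 0.01953 L × 0.4352 mol/L = 8.499 × 10^-3 mol
From the 2:1 stoichiometry, n(NaOH) = 2/1 × 8.499 × 10^-3 = 0.01700 mol
V(NaOH) = 0.01700 mol / 0.4738 mol/L = 0.03588 L = 35.88 mL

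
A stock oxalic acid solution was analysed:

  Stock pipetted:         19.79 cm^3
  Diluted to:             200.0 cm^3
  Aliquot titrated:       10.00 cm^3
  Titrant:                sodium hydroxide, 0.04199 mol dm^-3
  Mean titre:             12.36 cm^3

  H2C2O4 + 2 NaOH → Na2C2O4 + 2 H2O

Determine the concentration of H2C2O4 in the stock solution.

0.2623 mol/L

n(NaOH) = 0.01236 × 0.04199 = 5.190 × 10^-4 mol
From the 1:2 ratio, n(H2C2O4) in the aliquot = 1/2 × 5.190 × 10^-4 = 2.595 × 10^-4 mol
[H2C2O4]_dilute = 2.595 × 10^-4 / 0.01000 = 0.02595 mol/L
Dilution factor = 200.0 / 19.79 = 10.11
[H2C2O4]_stock = 0.02595 × 10.11 = 0.2623 mol/L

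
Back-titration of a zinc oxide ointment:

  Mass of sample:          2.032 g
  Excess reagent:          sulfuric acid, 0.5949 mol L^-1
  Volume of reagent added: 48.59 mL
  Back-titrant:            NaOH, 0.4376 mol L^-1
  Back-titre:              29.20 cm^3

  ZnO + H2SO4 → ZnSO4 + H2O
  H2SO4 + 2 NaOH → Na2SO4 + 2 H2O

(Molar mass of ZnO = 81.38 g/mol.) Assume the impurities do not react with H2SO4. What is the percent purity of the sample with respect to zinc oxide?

90.18 %

n(H2SO4) added = 0.04859 × 0.5949 = 0.02891 mol
n(NaOH) used in back-titration = 0.02920 × 0.4376 = 0.01278 mol
From the 1:2 ratio, n(H2SO4) left over = 1/2 × 0.01278 = 6.389 × 10^-3 mol
n(H2SO4) consumed by analyte = 0.02891 − 6.389 × 10^-3 = 0.02252 mol
n(ZnO) = 0.02252 mol (1:1 ratio)
mass of ZnO = 0.02252 × 81.38 = 1.832 g
% ZnO = 1.832 / 2.032 × 100 = 90.18 %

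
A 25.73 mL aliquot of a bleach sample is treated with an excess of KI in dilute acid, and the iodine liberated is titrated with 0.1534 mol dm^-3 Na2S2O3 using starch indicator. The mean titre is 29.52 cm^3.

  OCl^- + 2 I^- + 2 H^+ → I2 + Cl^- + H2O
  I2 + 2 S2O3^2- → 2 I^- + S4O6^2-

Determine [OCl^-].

0.08800 mol/L

n(S2O3^2-) = 0.02952 × 0.1534 = 4.528 × 10^-3 mol
n(I2) = n(S2O3^2-)/2 = 2.264 × 10^-3 mol
n(OCl^-) in the aliquot = 2.264 × 10^-3 mol (1:1 ratio)
[OCl^-] = 2.264 × 10^-3 / 0.02573 = 0.08800 mol/L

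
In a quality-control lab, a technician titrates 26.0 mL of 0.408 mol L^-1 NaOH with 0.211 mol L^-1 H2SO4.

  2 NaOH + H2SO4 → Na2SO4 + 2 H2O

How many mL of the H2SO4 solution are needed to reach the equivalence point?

25.1 mL

n(NaOH) = 0.0260 L × 0.408 mol/L = 0.0106 mol
From the 1:2 stoichiometry, n(H2SO4) = 1/2 × 0.0106 = 5.30 × 10^-3 mol
V(H2SO4) = 5.30 × 10^-3 mol / 0.211 mol/L = 0.0251 L = 25.1 mL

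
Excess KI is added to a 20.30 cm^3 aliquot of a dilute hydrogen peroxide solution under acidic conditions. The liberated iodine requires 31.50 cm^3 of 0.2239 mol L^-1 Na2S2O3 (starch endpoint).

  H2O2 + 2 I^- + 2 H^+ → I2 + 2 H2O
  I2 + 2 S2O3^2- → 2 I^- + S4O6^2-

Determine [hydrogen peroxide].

0.1737 mol/L

n(S2O3^2-) = 0.03150 × 0.2239 = 7.053 × 10^-3 mol
n(I2) = n(S2O3^2-)/2 = 3.526 × 10^-3 mol
n(H2O2) in the aliquot = 3.526 × 10^-3 mol (1:1 ratio)
[H2O2] = 3.526 × 10^-3 / 0.02030 = 0.1737 mol/L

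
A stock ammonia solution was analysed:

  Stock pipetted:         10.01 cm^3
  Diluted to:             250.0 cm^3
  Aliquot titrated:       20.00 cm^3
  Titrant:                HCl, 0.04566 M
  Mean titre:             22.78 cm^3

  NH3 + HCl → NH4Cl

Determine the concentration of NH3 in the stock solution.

1.299 M

n(HCl) = 0.02278 × 0.04566 = 1.040 × 10^-3 mol
n(NH3) in the aliquot = 1.040 × 10^-3 mol (1:1 ratio)
[NH3]_dilute = 1.040 × 10^-3 / 0.02000 = 0.05201 mol/L
Dilution factor = 250.0 / 10.01 = 24.98
[NH3]_stock = 0.05201 × 24.98 = 1.299 mol/L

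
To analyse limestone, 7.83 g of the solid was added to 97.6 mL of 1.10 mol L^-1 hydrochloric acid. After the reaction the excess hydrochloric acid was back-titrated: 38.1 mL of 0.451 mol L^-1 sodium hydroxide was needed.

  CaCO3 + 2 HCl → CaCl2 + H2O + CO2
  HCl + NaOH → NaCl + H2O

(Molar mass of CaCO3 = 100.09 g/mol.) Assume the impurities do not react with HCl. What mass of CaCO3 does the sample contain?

n(HCl) added = 0.0976 × 1.10 = 0.107 mol
n(NaOH) used in back-titration = 0.0381 × 0.451 = 0.0172 mol
n(HCl) left over = 0.0172 mol (1:1 ratio)
n(HCl) consumed by analyte = 0.107 − 0.0172 = 0.0902 mol
From the 1:2 ratio, n(CaCO3) = 1/2 × 0.0902 = 0.0451 mol
mass of CaCO3 = 0.0451 × 100.09 = 4.51 g

4.51 g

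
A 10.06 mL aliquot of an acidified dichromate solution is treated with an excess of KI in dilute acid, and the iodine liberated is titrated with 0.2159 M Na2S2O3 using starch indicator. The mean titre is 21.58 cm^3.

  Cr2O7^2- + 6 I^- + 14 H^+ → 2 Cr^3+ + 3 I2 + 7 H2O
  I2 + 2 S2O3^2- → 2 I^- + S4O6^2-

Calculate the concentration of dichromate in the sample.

n(S2O3^2-) = 0.02158 × 0.2159 = 4.659 × 10^-3 mol
n(I2) = n(S2O3^2-)/2 = 2.330 × 10^-3 mol
From the 1:3 ratio, n(Cr2O7^2-) in the aliquot = 1/3 × 2.330 × 10^-3 = 7.765 × 10^-4 mol
[Cr2O7^2-] = 7.765 × 10^-4 / 0.01006 = 0.07719 mol/L

0.07719 M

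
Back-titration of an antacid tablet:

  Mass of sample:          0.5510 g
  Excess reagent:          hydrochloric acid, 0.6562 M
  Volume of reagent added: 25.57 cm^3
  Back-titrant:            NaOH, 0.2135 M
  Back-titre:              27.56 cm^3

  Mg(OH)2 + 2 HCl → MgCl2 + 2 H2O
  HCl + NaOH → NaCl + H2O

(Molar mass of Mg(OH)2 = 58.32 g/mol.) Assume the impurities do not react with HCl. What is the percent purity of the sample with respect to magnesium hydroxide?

n(HCl) added = 0.02557 × 0.6562 = 0.01678 mol
n(NaOH) used in back-titration = 0.02756 × 0.2135 = 5.884 × 10^-3 mol
n(HCl) left over = 5.884 × 10^-3 mol (1:1 ratio)
n(HCl) consumed by analyte = 0.01678 − 5.884 × 10^-3 = 0.01089 mol
From the 1:2 ratio, n(Mg(OH)2) = 1/2 × 0.01089 = 5.447 × 10^-3 mol
mass of Mg(OH)2 = 5.447 × 10^-3 × 58.32 = 0.3177 g
% Mg(OH)2 = 0.3177 / 0.5510 × 100 = 57.66 %

57.66 %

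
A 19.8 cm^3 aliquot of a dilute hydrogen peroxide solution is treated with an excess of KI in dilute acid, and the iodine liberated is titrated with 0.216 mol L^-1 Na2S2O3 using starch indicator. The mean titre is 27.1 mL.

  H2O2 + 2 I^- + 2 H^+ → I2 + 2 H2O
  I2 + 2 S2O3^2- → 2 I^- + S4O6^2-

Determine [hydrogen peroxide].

0.148 mol/L

n(S2O3^2-) = 0.0271 × 0.216 = 5.85 × 10^-3 mol
n(I2) = n(S2O3^2-)/2 = 2.93 × 10^-3 mol
n(H2O2) in the aliquot = 2.93 × 10^-3 mol (1:1 ratio)
[H2O2] = 2.93 × 10^-3 / 0.0198 = 0.148 mol/L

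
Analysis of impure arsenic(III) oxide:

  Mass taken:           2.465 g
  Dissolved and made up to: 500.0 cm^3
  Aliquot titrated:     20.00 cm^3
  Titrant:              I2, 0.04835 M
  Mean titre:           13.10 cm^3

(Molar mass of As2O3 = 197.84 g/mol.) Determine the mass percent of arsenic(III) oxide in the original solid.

As2O3 + 2 I2 + 2 H2O → As2O5 + 4 HI
n(I2) per titration = 0.01310 × 0.04835 = 6.334 × 10^-4 mol
From the 1:2 ratio, n(As2O3) in each aliquot = 1/2 × 6.334 × 10^-4 = 3.167 × 10^-4 mol
n(As2O3) in the whole flask = 3.167 × 10^-4 × 500.0/20.00 = 7.917 × 10^-3 mol
mass of As2O3 = 7.917 × 10^-3 × 197.84 = 1.566 g
% As2O3 = 1.566 / 2.465 × 100 = 63.54 %

63.54 %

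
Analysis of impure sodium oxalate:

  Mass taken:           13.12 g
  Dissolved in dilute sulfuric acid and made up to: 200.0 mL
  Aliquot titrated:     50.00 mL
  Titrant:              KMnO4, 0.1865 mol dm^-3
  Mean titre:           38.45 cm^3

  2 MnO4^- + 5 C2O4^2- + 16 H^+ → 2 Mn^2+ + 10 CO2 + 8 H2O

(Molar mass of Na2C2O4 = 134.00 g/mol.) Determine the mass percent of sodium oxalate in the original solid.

73.24 %

n(KMnO4) per titration = 0.03845 × 0.1865 = 7.171 × 10^-3 mol
From the 5:2 ratio, n(Na2C2O4) in each aliquot = 5/2 × 7.171 × 10^-3 = 0.01793 mol
n(Na2C2O4) in the whole flask = 0.01793 × 200.0/50.00 = 0.07171 mol
mass of Na2C2O4 = 0.07171 × 134.00 = 9.609 g
% Na2C2O4 = 9.609 / 13.12 × 100 = 73.24 %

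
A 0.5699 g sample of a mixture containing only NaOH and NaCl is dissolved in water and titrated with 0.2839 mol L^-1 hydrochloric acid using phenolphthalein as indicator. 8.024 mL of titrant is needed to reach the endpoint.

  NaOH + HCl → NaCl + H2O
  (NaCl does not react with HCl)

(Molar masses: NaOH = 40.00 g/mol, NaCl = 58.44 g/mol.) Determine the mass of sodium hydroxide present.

0.09112 g

n(HCl) = 0.008024 × 0.2839 = 2.278 × 10^-3 mol
Let x = n(NaOH), y = n(NaCl).
Titrant: 1x = 2.278 × 10^-3;  mass: 40.00x + 58.44y = 0.5699
Solving, x = 2.278 × 10^-3 mol, y = 8.193 × 10^-3 mol
mass of NaOH = 2.278 × 10^-3 × 40.00 = 0.09112 g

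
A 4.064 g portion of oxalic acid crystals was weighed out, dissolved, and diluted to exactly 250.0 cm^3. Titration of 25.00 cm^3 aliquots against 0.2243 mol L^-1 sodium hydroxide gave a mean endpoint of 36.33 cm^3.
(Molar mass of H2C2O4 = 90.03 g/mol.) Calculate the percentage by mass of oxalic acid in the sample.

H2C2O4 + 2 NaOH → Na2C2O4 + 2 H2O
n(NaOH) per titration = 0.03633 × 0.2243 = 8.149 × 10^-3 mol
From the 1:2 ratio, n(H2C2O4) in each aliquot = 1/2 × 8.149 × 10^-3 = 4.074 × 10^-3 mol
n(H2C2O4) in the whole flask = 4.074 × 10^-3 × 250.0/25.00 = 0.04074 mol
mass of H2C2O4 = 0.04074 × 90.03 = 3.668 g
% H2C2O4 = 3.668 / 4.064 × 100 = 90.26 %

90.26 %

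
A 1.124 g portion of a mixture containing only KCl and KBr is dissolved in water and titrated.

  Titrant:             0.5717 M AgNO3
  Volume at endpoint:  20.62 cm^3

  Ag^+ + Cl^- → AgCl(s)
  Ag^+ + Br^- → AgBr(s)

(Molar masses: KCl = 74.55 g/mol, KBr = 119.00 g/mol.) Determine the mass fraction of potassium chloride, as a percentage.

n(AgNO3) = 0.02062 × 0.5717 = 0.01179 mol
Let x = n(KCl), y = n(KBr).
Titrant: 1x + 1y = 0.01179;  mass: 74.55x + 119.00y = 1.124
Solving, x = 6.273 × 10^-3 mol, y = 5.516 × 10^-3 mol
mass of KCl = 6.273 × 10^-3 × 74.55 = 0.4676 g
% KCl = 0.4676 / 1.124 × 100 = 41.60 %

41.60 %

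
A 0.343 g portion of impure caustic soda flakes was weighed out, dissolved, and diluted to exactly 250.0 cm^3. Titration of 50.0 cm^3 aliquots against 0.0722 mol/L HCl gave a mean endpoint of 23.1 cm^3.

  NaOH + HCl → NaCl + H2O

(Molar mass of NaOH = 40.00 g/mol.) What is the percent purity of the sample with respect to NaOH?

n(HCl) per titration = 0.0231 × 0.0722 = 1.67 × 10^-3 mol
n(NaOH) in each aliquot = 1.67 × 10^-3 mol (1:1 ratio)
n(NaOH) in the whole flask = 1.67 × 10^-3 × 250.0/50.0 = 8.34 × 10^-3 mol
mass of NaOH = 8.34 × 10^-3 × 40.00 = 0.334 g
% NaOH = 0.334 / 0.343 × 100 = 97.2 %

97.2 %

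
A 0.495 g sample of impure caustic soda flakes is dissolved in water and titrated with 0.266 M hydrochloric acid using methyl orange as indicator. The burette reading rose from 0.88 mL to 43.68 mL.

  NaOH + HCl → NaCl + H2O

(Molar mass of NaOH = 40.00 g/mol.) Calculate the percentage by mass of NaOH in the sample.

n(HCl) = 0.0428 L × 0.266 mol/L = 0.0114 mol
n(NaOH) = 0.0114 mol (1:1 ratio)
mass of NaOH = 0.0114 × 40.00 g/mol = 0.455 g
% NaOH = 0.455 / 0.495 × 100 = 92.0 %

92.0 %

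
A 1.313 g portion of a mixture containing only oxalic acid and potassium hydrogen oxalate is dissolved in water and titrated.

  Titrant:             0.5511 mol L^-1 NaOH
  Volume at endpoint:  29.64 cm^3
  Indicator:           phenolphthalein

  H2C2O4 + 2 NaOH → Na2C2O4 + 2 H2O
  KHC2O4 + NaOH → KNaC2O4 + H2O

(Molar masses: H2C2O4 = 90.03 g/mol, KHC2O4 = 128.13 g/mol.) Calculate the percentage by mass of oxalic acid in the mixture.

32.17 %

n(NaOH) = 0.02964 × 0.5511 = 0.01633 mol
Let x = n(H2C2O4), y = n(KHC2O4).
Titrant: 2x + 1y = 0.01633;  mass: 90.03x + 128.13y = 1.313
Solving, x = 4.692 × 10^-3 mol, y = 6.951 × 10^-3 mol
mass of H2C2O4 = 4.692 × 10^-3 × 90.03 = 0.4224 g
% H2C2O4 = 0.4224 / 1.313 × 100 = 32.17 %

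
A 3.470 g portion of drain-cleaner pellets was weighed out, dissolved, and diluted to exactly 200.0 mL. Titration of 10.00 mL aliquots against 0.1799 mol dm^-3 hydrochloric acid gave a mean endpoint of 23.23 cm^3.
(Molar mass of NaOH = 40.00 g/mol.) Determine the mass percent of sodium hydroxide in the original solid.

NaOH + HCl → NaCl + H2O
n(HCl) per titration = 0.02323 × 0.1799 = 4.179 × 10^-3 mol
n(NaOH) in each aliquot = 4.179 × 10^-3 mol (1:1 ratio)
n(NaOH) in the whole flask = 4.179 × 10^-3 × 200.0/10.00 = 0.08358 mol
mass of NaOH = 0.08358 × 40.00 = 3.343 g
% NaOH = 3.343 / 3.470 × 100 = 96.35 %

96.35 %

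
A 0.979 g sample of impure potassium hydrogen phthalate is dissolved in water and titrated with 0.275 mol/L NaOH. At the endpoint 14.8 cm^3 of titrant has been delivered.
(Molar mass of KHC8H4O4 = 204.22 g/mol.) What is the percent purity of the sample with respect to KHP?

84.9 %

KHC8H4O4 + NaOH → KNaC8H4O4 + H2O
n(NaOH) = 0.0148 L × 0.275 mol/L = 4.07 × 10^-3 mol
n(KHC8H4O4) = 4.07 × 10^-3 mol (1:1 ratio)
mass of KHC8H4O4 = 4.07 × 10^-3 × 204.22 g/mol = 0.831 g
% KHC8H4O4 = 0.831 / 0.979 × 100 = 84.9 %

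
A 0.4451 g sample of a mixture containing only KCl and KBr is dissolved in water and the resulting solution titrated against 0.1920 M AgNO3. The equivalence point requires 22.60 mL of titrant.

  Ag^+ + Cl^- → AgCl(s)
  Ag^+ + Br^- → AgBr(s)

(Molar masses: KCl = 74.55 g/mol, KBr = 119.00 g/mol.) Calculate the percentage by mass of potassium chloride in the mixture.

26.85 %

n(AgNO3) = 0.02260 × 0.1920 = 4.339 × 10^-3 mol
Let x = n(KCl), y = n(KBr).
Titrant: 1x + 1y = 4.339 × 10^-3;  mass: 74.55x + 119.00y = 0.4451
Solving, x = 1.603 × 10^-3 mol, y = 2.736 × 10^-3 mol
mass of KCl = 1.603 × 10^-3 × 74.55 = 0.1195 g
% KCl = 0.1195 / 0.4451 × 100 = 26.85 %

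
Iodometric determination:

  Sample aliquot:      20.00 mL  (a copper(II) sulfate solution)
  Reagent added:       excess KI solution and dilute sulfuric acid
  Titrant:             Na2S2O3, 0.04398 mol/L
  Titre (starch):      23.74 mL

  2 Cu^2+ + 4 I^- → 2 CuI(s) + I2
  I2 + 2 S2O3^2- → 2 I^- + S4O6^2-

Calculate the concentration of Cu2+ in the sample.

n(S2O3^2-) = 0.02374 × 0.04398 = 1.044 × 10^-3 mol
n(I2) = n(S2O3^2-)/2 = 5.220 × 10^-4 mol
From the 2:1 ratio, n(Cu2+) in the aliquot = 2/1 × 5.220 × 10^-4 = 1.044 × 10^-3 mol
[Cu2+] = 1.044 × 10^-3 / 0.02000 = 0.05220 mol/L

0.05220 mol/L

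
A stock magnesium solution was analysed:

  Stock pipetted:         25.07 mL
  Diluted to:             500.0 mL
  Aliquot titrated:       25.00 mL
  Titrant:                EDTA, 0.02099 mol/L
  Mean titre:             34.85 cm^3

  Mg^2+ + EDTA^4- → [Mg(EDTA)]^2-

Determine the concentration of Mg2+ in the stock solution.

0.5836 mol/L

n(EDTA) = 0.03485 × 0.02099 = 7.315 × 10^-4 mol
n(Mg2+) in the aliquot = 7.315 × 10^-4 mol (1:1 ratio)
[Mg2+]_dilute = 7.315 × 10^-4 / 0.02500 = 0.02926 mol/L
Dilution factor = 500.0 / 25.07 = 19.94
[Mg2+]_stock = 0.02926 × 19.94 = 0.5836 mol/L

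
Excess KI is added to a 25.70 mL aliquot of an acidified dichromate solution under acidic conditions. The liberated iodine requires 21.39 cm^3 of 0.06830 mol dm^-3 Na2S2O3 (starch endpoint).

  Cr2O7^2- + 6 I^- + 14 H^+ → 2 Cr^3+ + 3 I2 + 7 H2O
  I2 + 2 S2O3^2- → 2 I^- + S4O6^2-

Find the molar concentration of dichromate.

0.009474 mol/L

n(S2O3^2-) = 0.02139 × 0.06830 = 1.461 × 10^-3 mol
n(I2) = n(S2O3^2-)/2 = 7.305 × 10^-4 mol
From the 1:3 ratio, n(Cr2O7^2-) in the aliquot = 1/3 × 7.305 × 10^-4 = 2.435 × 10^-4 mol
[Cr2O7^2-] = 2.435 × 10^-4 / 0.02570 = 0.009474 mol/L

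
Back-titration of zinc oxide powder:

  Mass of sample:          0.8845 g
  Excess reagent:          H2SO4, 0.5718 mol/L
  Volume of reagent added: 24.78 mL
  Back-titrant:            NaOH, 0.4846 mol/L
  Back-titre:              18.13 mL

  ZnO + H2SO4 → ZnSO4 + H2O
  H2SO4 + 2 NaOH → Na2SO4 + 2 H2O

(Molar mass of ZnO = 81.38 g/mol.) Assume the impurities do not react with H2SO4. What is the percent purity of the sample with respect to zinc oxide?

89.95 %

n(H2SO4) added = 0.02478 × 0.5718 = 0.01417 mol
n(NaOH) used in back-titration = 0.01813 × 0.4846 = 8.786 × 10^-3 mol
From the 1:2 ratio, n(H2SO4) left over = 1/2 × 8.786 × 10^-3 = 4.393 × 10^-3 mol
n(H2SO4) consumed by analyte = 0.01417 − 4.393 × 10^-3 = 9.776 × 10^-3 mol
n(ZnO) = 9.776 × 10^-3 mol (1:1 ratio)
mass of ZnO = 9.776 × 10^-3 × 81.38 = 0.7956 g
% ZnO = 0.7956 / 0.8845 × 100 = 89.95 %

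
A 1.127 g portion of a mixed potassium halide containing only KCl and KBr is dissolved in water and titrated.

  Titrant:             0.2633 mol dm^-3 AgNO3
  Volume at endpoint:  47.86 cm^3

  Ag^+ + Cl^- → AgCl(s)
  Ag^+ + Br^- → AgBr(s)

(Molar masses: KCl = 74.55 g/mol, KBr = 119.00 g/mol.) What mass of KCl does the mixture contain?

n(AgNO3) = 0.04786 × 0.2633 = 0.01260 mol
Let x = n(KCl), y = n(KBr).
Titrant: 1x + 1y = 0.01260;  mass: 74.55x + 119.00y = 1.127
Solving, x = 8.382 × 10^-3 mol, y = 4.219 × 10^-3 mol
mass of KCl = 8.382 × 10^-3 × 74.55 = 0.6249 g

0.6249 g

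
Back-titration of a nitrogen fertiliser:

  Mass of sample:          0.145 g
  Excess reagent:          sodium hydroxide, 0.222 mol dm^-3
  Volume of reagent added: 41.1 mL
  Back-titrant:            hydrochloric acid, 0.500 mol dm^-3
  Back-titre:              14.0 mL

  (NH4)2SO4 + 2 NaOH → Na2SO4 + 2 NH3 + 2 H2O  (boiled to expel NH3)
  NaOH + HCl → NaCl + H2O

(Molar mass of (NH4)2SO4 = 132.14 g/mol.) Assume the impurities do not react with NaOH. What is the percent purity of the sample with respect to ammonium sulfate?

96.8 %

n(NaOH) added = 0.0411 × 0.222 = 9.12 × 10^-3 mol
n(HCl) used in back-titration = 0.0140 × 0.500 = 7.00 × 10^-3 mol
n(NaOH) left over = 7.00 × 10^-3 mol (1:1 ratio)
n(NaOH) consumed by analyte = 9.12 × 10^-3 − 7.00 × 10^-3 = 2.12 × 10^-3 mol
From the 1:2 ratio, n((NH4)2SO4) = 1/2 × 2.12 × 10^-3 = 1.06 × 10^-3 mol
mass of (NH4)2SO4 = 1.06 × 10^-3 × 132.14 = 0.140 g
% (NH4)2SO4 = 0.140 / 0.145 × 100 = 96.8 %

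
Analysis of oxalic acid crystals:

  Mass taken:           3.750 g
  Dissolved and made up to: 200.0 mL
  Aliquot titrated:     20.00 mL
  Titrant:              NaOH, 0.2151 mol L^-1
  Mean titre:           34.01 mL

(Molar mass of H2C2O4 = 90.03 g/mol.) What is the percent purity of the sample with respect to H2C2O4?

H2C2O4 + 2 NaOH → Na2C2O4 + 2 H2O
n(NaOH) per titration = 0.03401 × 0.2151 = 7.316 × 10^-3 mol
From the 1:2 ratio, n(H2C2O4) in each aliquot = 1/2 × 7.316 × 10^-3 = 3.658 × 10^-3 mol
n(H2C2O4) in the whole flask = 3.658 × 10^-3 × 200.0/20.00 = 0.03658 mol
mass of H2C2O4 = 0.03658 × 90.03 = 3.293 g
% H2C2O4 = 3.293 / 3.750 × 100 = 87.82 %

87.82 %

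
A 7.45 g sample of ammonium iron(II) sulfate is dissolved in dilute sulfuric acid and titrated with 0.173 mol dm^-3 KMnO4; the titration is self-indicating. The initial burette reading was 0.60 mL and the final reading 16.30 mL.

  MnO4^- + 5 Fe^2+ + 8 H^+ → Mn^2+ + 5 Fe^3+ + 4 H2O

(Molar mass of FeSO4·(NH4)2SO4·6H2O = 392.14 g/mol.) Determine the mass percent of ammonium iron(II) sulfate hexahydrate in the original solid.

n(KMnO4) = 0.0157 L × 0.173 mol/L = 2.72 × 10^-3 mol
From the 5:1 ratio, n(FeSO4·(NH4)2SO4·6H2O) = 5/1 × 2.72 × 10^-3 = 0.0136 mol
mass of FeSO4·(NH4)2SO4·6H2O = 0.0136 × 392.14 g/mol = 5.33 g
% FeSO4·(NH4)2SO4·6H2O = 5.33 / 7.45 × 100 = 71.5 %

71.5 %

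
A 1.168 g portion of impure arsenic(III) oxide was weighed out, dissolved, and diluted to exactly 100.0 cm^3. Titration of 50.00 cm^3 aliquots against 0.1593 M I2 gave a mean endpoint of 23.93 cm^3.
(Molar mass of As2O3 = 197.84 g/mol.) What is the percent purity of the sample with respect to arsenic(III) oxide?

As2O3 + 2 I2 + 2 H2O → As2O5 + 4 HI
n(I2) per titration = 0.02393 × 0.1593 = 3.812 × 10^-3 mol
From the 1:2 ratio, n(As2O3) in each aliquot = 1/2 × 3.812 × 10^-3 = 1.906 × 10^-3 mol
n(As2O3) in the whole flask = 1.906 × 10^-3 × 100.0/50.00 = 3.812 × 10^-3 mol
mass of As2O3 = 3.812 × 10^-3 × 197.84 = 0.7542 g
% As2O3 = 0.7542 / 1.168 × 100 = 64.57 %

64.57 %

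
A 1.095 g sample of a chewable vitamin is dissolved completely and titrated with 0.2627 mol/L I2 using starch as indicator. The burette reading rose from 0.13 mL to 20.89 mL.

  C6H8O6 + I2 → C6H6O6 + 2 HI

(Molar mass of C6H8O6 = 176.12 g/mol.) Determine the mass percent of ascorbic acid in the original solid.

n(I2) = 0.02076 L × 0.2627 mol/L = 5.454 × 10^-3 mol
n(C6H8O6) = 5.454 × 10^-3 mol (1:1 ratio)
mass of C6H8O6 = 5.454 × 10^-3 × 176.12 g/mol = 0.9605 g
% C6H8O6 = 0.9605 / 1.095 × 100 = 87.72 %

87.72 %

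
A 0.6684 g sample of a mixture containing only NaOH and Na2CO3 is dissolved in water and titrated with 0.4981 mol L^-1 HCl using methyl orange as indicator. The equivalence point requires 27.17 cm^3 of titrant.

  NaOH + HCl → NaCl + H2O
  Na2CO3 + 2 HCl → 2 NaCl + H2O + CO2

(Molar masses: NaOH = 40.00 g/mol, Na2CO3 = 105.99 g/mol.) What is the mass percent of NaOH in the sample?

n(HCl) = 0.02717 × 0.4981 = 0.01353 mol
Let x = n(NaOH), y = n(Na2CO3).
Titrant: 1x + 2y = 0.01353;  mass: 40.00x + 105.99y = 0.6684
Solving, x = 3.755 × 10^-3 mol, y = 4.889 × 10^-3 mol
mass of NaOH = 3.755 × 10^-3 × 40.00 = 0.1502 g
% NaOH = 0.1502 / 0.6684 × 100 = 22.47 %

22.47 %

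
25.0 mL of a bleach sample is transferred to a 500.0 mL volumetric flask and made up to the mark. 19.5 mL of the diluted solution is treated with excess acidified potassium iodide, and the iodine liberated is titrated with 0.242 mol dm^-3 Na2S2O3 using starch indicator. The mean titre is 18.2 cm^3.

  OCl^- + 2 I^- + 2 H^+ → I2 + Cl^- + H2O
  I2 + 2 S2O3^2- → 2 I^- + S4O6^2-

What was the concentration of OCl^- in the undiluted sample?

n(S2O3^2-) = 0.0182 × 0.242 = 4.40 × 10^-3 mol
n(I2) = n(S2O3^2-)/2 = 2.20 × 10^-3 mol
n(OCl^-) in the aliquot = 2.20 × 10^-3 mol (1:1 ratio)
[OCl^-]_dilute = 2.20 × 10^-3 / 0.0195 = 0.113 mol/L
[OCl^-]_original = 0.113 × 500.0/25.0 = 2.26 mol/L

2.26 mol/L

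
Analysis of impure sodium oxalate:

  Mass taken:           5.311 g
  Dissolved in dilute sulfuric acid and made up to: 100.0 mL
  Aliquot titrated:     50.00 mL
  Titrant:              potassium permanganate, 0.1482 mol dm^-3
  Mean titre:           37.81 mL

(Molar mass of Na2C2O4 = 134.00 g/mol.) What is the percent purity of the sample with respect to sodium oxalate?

2 MnO4^- + 5 C2O4^2- + 16 H^+ → 2 Mn^2+ + 10 CO2 + 8 H2O
n(KMnO4) per titration = 0.03781 × 0.1482 = 5.603 × 10^-3 mol
From the 5:2 ratio, n(Na2C2O4) in each aliquot = 5/2 × 5.603 × 10^-3 = 0.01401 mol
n(Na2C2O4) in the whole flask = 0.01401 × 100.0/50.00 = 0.02802 mol
mass of Na2C2O4 = 0.02802 × 134.00 = 3.754 g
% Na2C2O4 = 3.754 / 5.311 × 100 = 70.69 %

70.69 %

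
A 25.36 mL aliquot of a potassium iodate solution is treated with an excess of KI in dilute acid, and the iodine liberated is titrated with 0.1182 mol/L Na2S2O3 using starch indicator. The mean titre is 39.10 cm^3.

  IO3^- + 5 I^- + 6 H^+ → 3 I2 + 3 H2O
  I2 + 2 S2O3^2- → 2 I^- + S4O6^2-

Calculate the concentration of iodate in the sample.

n(S2O3^2-) = 0.03910 × 0.1182 = 4.622 × 10^-3 mol
n(I2) = n(S2O3^2-)/2 = 2.311 × 10^-3 mol
From the 1:3 ratio, n(IO3^-) in the aliquot = 1/3 × 2.311 × 10^-3 = 7.703 × 10^-4 mol
[IO3^-] = 7.703 × 10^-4 / 0.02536 = 0.03037 mol/L

0.03037 mol/L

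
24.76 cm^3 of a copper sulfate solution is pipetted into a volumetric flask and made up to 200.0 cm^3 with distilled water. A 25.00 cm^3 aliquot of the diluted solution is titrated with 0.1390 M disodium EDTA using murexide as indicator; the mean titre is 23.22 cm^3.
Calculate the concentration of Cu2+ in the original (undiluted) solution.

1.043 M

Cu^2+ + EDTA^4- → [Cu(EDTA)]^2-
n(EDTA) = 0.02322 × 0.1390 = 3.228 × 10^-3 mol
n(Cu2+) in the aliquot = 3.228 × 10^-3 mol (1:1 ratio)
[Cu2+]_dilute = 3.228 × 10^-3 / 0.02500 = 0.1291 mol/L
Dilution factor = 200.0 / 24.76 = 8.078
[Cu2+]_stock = 0.1291 × 8.078 = 1.043 mol/L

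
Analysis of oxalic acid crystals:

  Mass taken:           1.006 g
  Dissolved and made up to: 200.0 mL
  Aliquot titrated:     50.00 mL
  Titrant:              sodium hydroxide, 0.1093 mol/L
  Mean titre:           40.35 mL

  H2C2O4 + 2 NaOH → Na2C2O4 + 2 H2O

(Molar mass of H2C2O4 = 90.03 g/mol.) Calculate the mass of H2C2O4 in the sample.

n(NaOH) per titration = 0.04035 × 0.1093 = 4.410 × 10^-3 mol
From the 1:2 ratio, n(H2C2O4) in each aliquot = 1/2 × 4.410 × 10^-3 = 2.205 × 10^-3 mol
n(H2C2O4) in the whole flask = 2.205 × 10^-3 × 200.0/50.00 = 8.821 × 10^-3 mol
mass of H2C2O4 = 8.821 × 10^-3 × 90.03 = 0.7941 g

0.7941 g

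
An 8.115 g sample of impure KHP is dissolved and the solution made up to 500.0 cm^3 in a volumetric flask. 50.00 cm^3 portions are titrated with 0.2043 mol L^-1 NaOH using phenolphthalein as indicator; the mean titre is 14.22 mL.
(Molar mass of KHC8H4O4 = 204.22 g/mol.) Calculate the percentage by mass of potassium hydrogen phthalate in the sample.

KHC8H4O4 + NaOH → KNaC8H4O4 + H2O
n(NaOH) per titration = 0.01422 × 0.2043 = 2.905 × 10^-3 mol
n(KHC8H4O4) in each aliquot = 2.905 × 10^-3 mol (1:1 ratio)
n(KHC8H4O4) in the whole flask = 2.905 × 10^-3 × 500.0/50.00 = 0.02905 mol
mass of KHC8H4O4 = 0.02905 × 204.22 = 5.933 g
% KHC8H4O4 = 5.933 / 8.115 × 100 = 73.11 %

73.11 %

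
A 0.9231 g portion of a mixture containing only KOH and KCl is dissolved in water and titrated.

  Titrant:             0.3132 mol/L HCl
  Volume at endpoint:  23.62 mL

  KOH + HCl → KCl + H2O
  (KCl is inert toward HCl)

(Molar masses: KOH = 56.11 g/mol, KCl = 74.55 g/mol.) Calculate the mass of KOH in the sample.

0.4151 g

n(HCl) = 0.02362 × 0.3132 = 7.398 × 10^-3 mol
Let x = n(KOH), y = n(KCl).
Titrant: 1x = 7.398 × 10^-3;  mass: 56.11x + 74.55y = 0.9231
Solving, x = 7.398 × 10^-3 mol, y = 6.814 × 10^-3 mol
mass of KOH = 7.398 × 10^-3 × 56.11 = 0.4151 g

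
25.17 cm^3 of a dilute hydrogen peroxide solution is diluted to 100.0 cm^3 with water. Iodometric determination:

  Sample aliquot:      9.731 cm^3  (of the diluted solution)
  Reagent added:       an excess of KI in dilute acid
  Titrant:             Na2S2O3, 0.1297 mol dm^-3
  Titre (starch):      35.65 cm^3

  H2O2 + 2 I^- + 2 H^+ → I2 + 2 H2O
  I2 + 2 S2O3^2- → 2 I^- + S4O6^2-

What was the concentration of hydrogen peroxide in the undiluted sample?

n(S2O3^2-) = 0.03565 × 0.1297 = 4.624 × 10^-3 mol
n(I2) = n(S2O3^2-)/2 = 2.312 × 10^-3 mol
n(H2O2) in the aliquot = 2.312 × 10^-3 mol (1:1 ratio)
[H2O2]_dilute = 2.312 × 10^-3 / 0.009731 = 0.2376 mol/L
[H2O2]_original = 0.2376 × 100.0/25.17 = 0.9439 mol/L

0.9439 mol/L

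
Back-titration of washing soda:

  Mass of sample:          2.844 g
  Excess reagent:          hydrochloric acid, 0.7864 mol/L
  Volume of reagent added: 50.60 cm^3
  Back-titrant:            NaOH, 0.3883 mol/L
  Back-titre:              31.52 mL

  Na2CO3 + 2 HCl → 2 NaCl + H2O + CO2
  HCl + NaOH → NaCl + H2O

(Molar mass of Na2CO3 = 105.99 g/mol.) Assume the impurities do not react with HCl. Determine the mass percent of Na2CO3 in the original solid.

51.34 %

n(HCl) added = 0.05060 × 0.7864 = 0.03979 mol
n(NaOH) used in back-titration = 0.03152 × 0.3883 = 0.01224 mol
n(HCl) left over = 0.01224 mol (1:1 ratio)
n(HCl) consumed by analyte = 0.03979 − 0.01224 = 0.02755 mol
From the 1:2 ratio, n(Na2CO3) = 1/2 × 0.02755 = 0.01378 mol
mass of Na2CO3 = 0.01378 × 105.99 = 1.460 g
% Na2CO3 = 1.460 / 2.844 × 100 = 51.34 %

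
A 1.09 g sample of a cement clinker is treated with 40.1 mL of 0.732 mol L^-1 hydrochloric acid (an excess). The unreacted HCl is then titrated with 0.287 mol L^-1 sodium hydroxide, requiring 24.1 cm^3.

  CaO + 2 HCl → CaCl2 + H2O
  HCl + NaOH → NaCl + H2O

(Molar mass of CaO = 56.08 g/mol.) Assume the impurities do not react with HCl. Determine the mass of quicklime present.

n(HCl) added = 0.0401 × 0.732 = 0.0294 mol
n(NaOH) used in back-titration = 0.0241 × 0.287 = 6.92 × 10^-3 mol
n(HCl) left over = 6.92 × 10^-3 mol (1:1 ratio)
n(HCl) consumed by analyte = 0.0294 − 6.92 × 10^-3 = 0.0224 mol
From the 1:2 ratio, n(CaO) = 1/2 × 0.0224 = 0.0112 mol
mass of CaO = 0.0112 × 56.08 = 0.629 g

0.629 g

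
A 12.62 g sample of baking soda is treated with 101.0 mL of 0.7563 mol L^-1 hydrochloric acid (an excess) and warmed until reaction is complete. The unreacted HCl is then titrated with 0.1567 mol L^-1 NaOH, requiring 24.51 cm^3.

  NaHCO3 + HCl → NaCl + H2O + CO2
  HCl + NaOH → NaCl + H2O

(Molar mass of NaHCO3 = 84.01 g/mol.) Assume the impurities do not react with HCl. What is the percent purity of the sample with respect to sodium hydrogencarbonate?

n(HCl) added = 0.1010 × 0.7563 = 0.07639 mol
n(NaOH) used in back-titration = 0.02451 × 0.1567 = 3.841 × 10^-3 mol
n(HCl) left over = 3.841 × 10^-3 mol (1:1 ratio)
n(HCl) consumed by analyte = 0.07639 − 3.841 × 10^-3 = 0.07255 mol
n(NaHCO3) = 0.07255 mol (1:1 ratio)
mass of NaHCO3 = 0.07255 × 84.01 = 6.095 g
% NaHCO3 = 6.095 / 12.62 × 100 = 48.29 %

48.29 %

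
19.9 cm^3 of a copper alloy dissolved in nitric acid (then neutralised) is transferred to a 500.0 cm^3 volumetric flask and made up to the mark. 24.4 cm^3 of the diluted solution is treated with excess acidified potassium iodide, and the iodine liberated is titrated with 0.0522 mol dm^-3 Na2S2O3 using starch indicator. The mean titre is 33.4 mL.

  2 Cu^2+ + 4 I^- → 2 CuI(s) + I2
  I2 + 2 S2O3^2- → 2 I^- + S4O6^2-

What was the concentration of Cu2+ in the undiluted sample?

n(S2O3^2-) = 0.0334 × 0.0522 = 1.74 × 10^-3 mol
n(I2) = n(S2O3^2-)/2 = 8.72 × 10^-4 mol
From the 2:1 ratio, n(Cu2+) in the aliquot = 2/1 × 8.72 × 10^-4 = 1.74 × 10^-3 mol
[Cu2+]_dilute = 1.74 × 10^-3 / 0.0244 = 0.0715 mol/L
[Cu2+]_original = 0.0715 × 500.0/19.9 = 1.80 mol/L

1.80 mol/L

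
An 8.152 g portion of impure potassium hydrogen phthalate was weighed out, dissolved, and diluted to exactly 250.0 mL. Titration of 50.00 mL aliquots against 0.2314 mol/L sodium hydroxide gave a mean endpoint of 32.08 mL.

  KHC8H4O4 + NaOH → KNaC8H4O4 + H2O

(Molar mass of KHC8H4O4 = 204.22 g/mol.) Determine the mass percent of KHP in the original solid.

92.98 %

n(NaOH) per titration = 0.03208 × 0.2314 = 7.423 × 10^-3 mol
n(KHC8H4O4) in each aliquot = 7.423 × 10^-3 mol (1:1 ratio)
n(KHC8H4O4) in the whole flask = 7.423 × 10^-3 × 250.0/50.00 = 0.03712 mol
mass of KHC8H4O4 = 0.03712 × 204.22 = 7.580 g
% KHC8H4O4 = 7.580 / 8.152 × 100 = 92.98 %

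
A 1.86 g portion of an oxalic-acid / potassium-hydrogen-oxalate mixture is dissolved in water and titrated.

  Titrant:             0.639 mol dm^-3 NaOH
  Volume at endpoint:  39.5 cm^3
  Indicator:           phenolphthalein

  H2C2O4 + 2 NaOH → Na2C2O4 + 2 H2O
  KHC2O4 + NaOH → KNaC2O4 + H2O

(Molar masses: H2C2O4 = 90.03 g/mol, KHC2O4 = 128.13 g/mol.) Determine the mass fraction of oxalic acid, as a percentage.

40.0 %

n(NaOH) = 0.0395 × 0.639 = 0.0252 mol
Let x = n(H2C2O4), y = n(KHC2O4).
Titrant: 2x + 1y = 0.0252;  mass: 90.03x + 128.13y = 1.86
Solving, x = 8.27 × 10^-3 mol, y = 8.71 × 10^-3 mol
mass of H2C2O4 = 8.27 × 10^-3 × 90.03 = 0.744 g
% H2C2O4 = 0.744 / 1.86 × 100 = 40.0 %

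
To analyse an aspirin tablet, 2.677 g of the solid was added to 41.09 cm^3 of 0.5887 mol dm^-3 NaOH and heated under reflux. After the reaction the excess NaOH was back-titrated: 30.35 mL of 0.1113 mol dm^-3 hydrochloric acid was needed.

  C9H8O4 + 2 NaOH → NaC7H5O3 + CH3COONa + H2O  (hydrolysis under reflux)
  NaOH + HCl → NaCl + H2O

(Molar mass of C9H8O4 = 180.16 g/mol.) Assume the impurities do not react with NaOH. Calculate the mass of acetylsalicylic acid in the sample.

n(NaOH) added = 0.04109 × 0.5887 = 0.02419 mol
n(HCl) used in back-titration = 0.03035 × 0.1113 = 3.378 × 10^-3 mol
n(NaOH) left over = 3.378 × 10^-3 mol (1:1 ratio)
n(NaOH) consumed by analyte = 0.02419 − 3.378 × 10^-3 = 0.02081 mol
From the 1:2 ratio, n(C9H8O4) = 1/2 × 0.02081 = 0.01041 mol
mass of C9H8O4 = 0.01041 × 180.16 = 1.875 g

1.875 g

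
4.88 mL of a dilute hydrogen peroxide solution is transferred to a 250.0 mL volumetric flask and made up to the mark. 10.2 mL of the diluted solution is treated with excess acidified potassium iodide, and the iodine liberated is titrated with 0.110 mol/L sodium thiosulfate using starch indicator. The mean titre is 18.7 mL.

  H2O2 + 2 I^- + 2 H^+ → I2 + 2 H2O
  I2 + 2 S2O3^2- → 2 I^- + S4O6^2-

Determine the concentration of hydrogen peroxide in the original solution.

5.17 mol/L

n(S2O3^2-) = 0.0187 × 0.110 = 2.06 × 10^-3 mol
n(I2) = n(S2O3^2-)/2 = 1.03 × 10^-3 mol
n(H2O2) in the aliquot = 1.03 × 10^-3 mol (1:1 ratio)
[H2O2]_dilute = 1.03 × 10^-3 / 0.0102 = 0.101 mol/L
[H2O2]_original = 0.101 × 250.0/4.88 = 5.17 mol/L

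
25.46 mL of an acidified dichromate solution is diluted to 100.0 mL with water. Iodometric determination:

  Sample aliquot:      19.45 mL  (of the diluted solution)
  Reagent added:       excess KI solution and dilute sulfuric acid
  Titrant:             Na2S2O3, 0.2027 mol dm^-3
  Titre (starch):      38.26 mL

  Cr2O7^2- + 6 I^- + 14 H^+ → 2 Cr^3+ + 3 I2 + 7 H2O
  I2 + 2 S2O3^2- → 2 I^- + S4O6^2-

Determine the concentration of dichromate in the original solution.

0.2610 mol/L

n(S2O3^2-) = 0.03826 × 0.2027 = 7.755 × 10^-3 mol
n(I2) = n(S2O3^2-)/2 = 3.878 × 10^-3 mol
From the 1:3 ratio, n(Cr2O7^2-) in the aliquot = 1/3 × 3.878 × 10^-3 = 1.293 × 10^-3 mol
[Cr2O7^2-]_dilute = 1.293 × 10^-3 / 0.01945 = 0.06646 mol/L
[Cr2O7^2-]_original = 0.06646 × 100.0/25.46 = 0.2610 mol/L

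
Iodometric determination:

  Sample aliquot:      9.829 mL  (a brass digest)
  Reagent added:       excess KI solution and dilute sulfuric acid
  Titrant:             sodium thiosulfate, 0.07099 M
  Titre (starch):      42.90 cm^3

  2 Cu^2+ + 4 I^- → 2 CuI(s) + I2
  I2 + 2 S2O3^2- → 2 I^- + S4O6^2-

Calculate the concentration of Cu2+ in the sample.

0.3098 M

n(S2O3^2-) = 0.04290 × 0.07099 = 3.045 × 10^-3 mol
n(I2) = n(S2O3^2-)/2 = 1.523 × 10^-3 mol
From the 2:1 ratio, n(Cu2+) in the aliquot = 2/1 × 1.523 × 10^-3 = 3.045 × 10^-3 mol
[Cu2+] = 3.045 × 10^-3 / 0.009829 = 0.3098 mol/L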